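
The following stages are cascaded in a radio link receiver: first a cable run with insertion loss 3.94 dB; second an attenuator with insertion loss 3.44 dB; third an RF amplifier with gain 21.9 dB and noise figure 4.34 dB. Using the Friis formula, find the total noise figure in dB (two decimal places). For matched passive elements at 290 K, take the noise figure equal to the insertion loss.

Convert to linear (a loss of L dB is a gain of −L dB): F_i = 10^(NF_i/10), G_i = 10^(G_i,dB/10)
  Stage 1: F_1 = 10^(3.94/10) = 2.477, G_1 = 10^(−3.94/10) = 0.4036
  Stage 2: F_2 = 10^(3.44/10) = 2.208, G_2 = 10^(−3.44/10) = 0.4529
  Stage 3: F_3 = 10^(4.34/10) = 2.716, G_3 = 10^(21.9/10) = 154.9
Friis cascade:
  F = 2.477 + (2.208 − 1)/0.4036 + (2.716 − 1)/0.1828 = 14.86
NF = 10 log₁₀(14.86) = 11.72 dB

11.72 dB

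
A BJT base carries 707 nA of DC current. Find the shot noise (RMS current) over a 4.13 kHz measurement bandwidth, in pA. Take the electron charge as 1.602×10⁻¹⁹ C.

I_n = √(2qI·B)
2qI·B = 2 × 1.602×10⁻¹⁹ × 7.07×10⁻⁷ × 4.13×10³ = 9.36×10⁻²² A²
I_n = √(9.36×10⁻²²) = 3.06×10⁻¹¹ A = 30.6 pA

30.6 pA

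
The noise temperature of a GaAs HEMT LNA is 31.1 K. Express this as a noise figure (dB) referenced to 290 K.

F = 1 + T_e/T₀ = 1 + 31.1/290 = 1.10724
NF = 10 log₁₀(1.10724) = 0.442 dB

0.442 dB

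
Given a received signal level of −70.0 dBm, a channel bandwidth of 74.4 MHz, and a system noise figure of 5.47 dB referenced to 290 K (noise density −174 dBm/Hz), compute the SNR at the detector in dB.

19.8 dB

Noise floor: N = −174 + 10 log₁₀(B) + NF
10 log₁₀(7.44×10⁷) = 78.72 dB
N = −174 + 78.72 + 5.47 = −89.81 dBm
SNR = P_sig − N = −70.0 − (−89.81) = 19.81 dB → 19.8 dB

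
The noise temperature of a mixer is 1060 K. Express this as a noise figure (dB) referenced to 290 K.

F = 1 + T_e/T₀ = 1 + 1060/290 = 4.65517
NF = 10 log₁₀(4.65517) = 6.68 dB

6.68 dB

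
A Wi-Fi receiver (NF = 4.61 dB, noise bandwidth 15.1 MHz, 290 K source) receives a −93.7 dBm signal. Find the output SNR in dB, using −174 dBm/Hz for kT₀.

Noise floor: N = −174 + 10 log₁₀(B) + NF
10 log₁₀(1.51×10⁷) = 71.79 dB
N = −174 + 71.79 + 4.61 = −97.60 dBm
SNR = P_sig − N = −93.7 − (−97.60) = 3.90 dB → 3.9 dB

3.9 dB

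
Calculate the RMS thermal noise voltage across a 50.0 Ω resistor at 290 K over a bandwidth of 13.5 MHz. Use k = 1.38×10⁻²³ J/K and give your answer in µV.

V_n = √(4kTRB)
4kTRB = 4 × 1.38×10⁻²³ × 290 × 5.00×10¹ × 1.35×10⁷ = 1.08×10⁻¹¹ V²
V_n = √(1.08×10⁻¹¹) = 3.29×10⁻⁶ V = 3.29 µV

3.29 µV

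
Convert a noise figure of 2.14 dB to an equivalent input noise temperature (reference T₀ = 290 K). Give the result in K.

F = 10^(2.14/10) = 1.63682
T_e = (F − 1)·T₀ = (1.63682 − 1) × 290 = 185 K

185 K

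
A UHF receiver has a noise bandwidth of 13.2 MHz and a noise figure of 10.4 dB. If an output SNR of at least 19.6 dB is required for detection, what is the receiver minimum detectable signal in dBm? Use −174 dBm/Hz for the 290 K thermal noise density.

−72.8 dBm

Sensitivity = −174 + 10 log₁₀(B) + NF + SNR_min
= −174 + 71.21 + 10.4 + 19.6
= −72.79 dBm → −72.8 dBm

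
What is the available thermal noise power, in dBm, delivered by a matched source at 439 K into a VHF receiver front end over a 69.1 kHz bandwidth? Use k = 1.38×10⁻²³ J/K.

−123.8 dBm

P_n = kTB = 1.38×10⁻²³ × 439 × 6.91×10⁴ = 4.19×10⁻¹⁶ W
In dBm: 10 log₁₀(4.19×10⁻¹⁶ / 10⁻³) = −123.8 dBm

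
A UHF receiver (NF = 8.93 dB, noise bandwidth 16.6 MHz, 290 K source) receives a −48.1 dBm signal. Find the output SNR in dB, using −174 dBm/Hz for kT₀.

Noise floor: N = −174 + 10 log₁₀(B) + NF
10 log₁₀(1.66×10⁷) = 72.2 dB
N = −174 + 72.2 + 8.93 = −92.87 dBm
SNR = P_sig − N = −48.1 − (−92.87) = 44.77 dB → 44.8 dB

44.8 dB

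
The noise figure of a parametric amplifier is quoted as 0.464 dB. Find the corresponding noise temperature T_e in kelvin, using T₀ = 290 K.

F = 10^(0.464/10) = 1.11276
T_e = (F − 1)·T₀ = (1.11276 − 1) × 290 = 32.7 K

32.7 K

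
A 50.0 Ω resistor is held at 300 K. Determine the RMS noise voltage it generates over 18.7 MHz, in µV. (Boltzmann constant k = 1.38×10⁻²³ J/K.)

3.93 µV

V_n = √(4kTRB)
4kTRB = 4 × 1.38×10⁻²³ × 300 × 5.00×10¹ × 1.87×10⁷ = 1.55×10⁻¹¹ V²
V_n = √(1.55×10⁻¹¹) = 3.93×10⁻⁶ V = 3.93 µV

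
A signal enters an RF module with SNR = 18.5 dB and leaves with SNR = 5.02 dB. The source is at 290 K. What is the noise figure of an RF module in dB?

13.48 dB

NF (dB) = SNR_in(dB) − SNR_out(dB) when the source is at T₀
NF = 18.5 − 5.02 = 13.48 dB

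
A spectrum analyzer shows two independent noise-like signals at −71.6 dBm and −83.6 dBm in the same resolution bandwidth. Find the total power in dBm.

Convert to linear, add, convert back:
P₁ = 6.92×10⁻¹¹ W, P₂ = 4.37×10⁻¹² W
P_tot = 7.35×10⁻¹¹ W → 10 log₁₀(P_tot / 10⁻³) = −71.3 dBm

−71.3 dBm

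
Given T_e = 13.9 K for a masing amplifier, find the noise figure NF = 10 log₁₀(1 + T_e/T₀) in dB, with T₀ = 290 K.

0.203 dB

F = 1 + T_e/T₀ = 1 + 13.9/290 = 1.04793
NF = 10 log₁₀(1.04793) = 0.203 dB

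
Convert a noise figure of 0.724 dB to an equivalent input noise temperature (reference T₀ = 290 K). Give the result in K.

52.6 K

F = 10^(0.724/10) = 1.18141
T_e = (F − 1)·T₀ = (1.18141 − 1) × 290 = 52.6 K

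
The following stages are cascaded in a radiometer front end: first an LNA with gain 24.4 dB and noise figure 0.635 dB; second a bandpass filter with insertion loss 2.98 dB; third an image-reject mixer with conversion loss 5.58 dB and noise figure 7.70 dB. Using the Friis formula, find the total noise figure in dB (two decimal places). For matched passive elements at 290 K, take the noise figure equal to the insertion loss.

0.78 dB

Convert to linear (a loss of L dB is a gain of −L dB): F_i = 10^(NF_i/10), G_i = 10^(G_i,dB/10)
  Stage 1: F_1 = 10^(0.635/10) = 1.157, G_1 = 10^(24.4/10) = 275.4
  Stage 2: F_2 = 10^(2.98/10) = 1.986, G_2 = 10^(−2.98/10) = 0.5035
  Stage 3: F_3 = 10^(7.70/10) = 5.888, G_3 = 10^(−5.58/10) = 0.2767
Friis cascade:
  F = 1.157 + (1.986 − 1)/275.4 + (5.888 − 1)/138.7 = 1.196
NF = 10 log₁₀(1.196) = 0.78 dB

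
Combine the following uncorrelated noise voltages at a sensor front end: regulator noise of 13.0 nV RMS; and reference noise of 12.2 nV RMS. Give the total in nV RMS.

17.8 nV

Uncorrelated sources add in power (mean-square): V_tot = √(ΣV_i²)
V_tot = √[(1.30×10⁻⁸)² + (1.22×10⁻⁸)²] = 1.78×10⁻⁸ V = 17.8 nV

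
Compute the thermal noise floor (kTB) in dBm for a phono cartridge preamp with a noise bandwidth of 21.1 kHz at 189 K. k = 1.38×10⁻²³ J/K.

P_n = kTB = 1.38×10⁻²³ × 189 × 2.11×10⁴ = 5.50×10⁻¹⁷ W
In dBm: 10 log₁₀(5.50×10⁻¹⁷ / 10⁻³) = −132.6 dBm

−132.6 dBm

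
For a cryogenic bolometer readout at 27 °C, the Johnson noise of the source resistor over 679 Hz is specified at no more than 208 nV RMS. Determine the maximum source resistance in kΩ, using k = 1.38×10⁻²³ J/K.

3.85 kΩ

T = 27 °C + 273.15 = 300.15 K
Johnson–Nyquist: V_n = √(4kTRB) ⇒ R = V_n² / (4kTB)
4kTB = 4 × 1.38×10⁻²³ × 300.15 × 6.79×10² = 1.12×10⁻¹⁷
R = (2.08×10⁻⁷)² / 1.12×10⁻¹⁷ = 3.85×10³ Ω = 3.85 kΩ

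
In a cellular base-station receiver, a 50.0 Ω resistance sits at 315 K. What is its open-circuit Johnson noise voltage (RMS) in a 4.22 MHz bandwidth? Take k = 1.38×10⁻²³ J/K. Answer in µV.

1.92 µV

V_n = √(4kTRB)
4kTRB = 4 × 1.38×10⁻²³ × 315 × 5.00×10¹ × 4.22×10⁶ = 3.67×10⁻¹² V²
V_n = √(3.67×10⁻¹²) = 1.92×10⁻⁶ V = 1.92 µV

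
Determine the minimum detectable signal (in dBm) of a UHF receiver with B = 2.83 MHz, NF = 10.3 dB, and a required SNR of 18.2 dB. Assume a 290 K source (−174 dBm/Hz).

−81.0 dBm

Sensitivity = −174 + 10 log₁₀(B) + NF + SNR_min
= −174 + 64.52 + 10.3 + 18.2
= −80.98 dBm → −81.0 dBm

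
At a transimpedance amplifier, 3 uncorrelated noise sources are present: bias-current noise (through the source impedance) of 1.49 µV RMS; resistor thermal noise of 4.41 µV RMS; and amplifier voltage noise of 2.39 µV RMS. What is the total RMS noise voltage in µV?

5.23 µV

Uncorrelated sources add in power (mean-square): V_tot = √(ΣV_i²)
V_tot = √[(1.49×10⁻⁶)² + (4.41×10⁻⁶)² + (2.39×10⁻⁶)²] = 5.23×10⁻⁶ V = 5.23 µV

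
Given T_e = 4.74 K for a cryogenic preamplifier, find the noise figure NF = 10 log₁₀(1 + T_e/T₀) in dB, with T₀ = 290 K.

0.070 dB

F = 1 + T_e/T₀ = 1 + 4.74/290 = 1.01634
NF = 10 log₁₀(1.01634) = 0.070 dB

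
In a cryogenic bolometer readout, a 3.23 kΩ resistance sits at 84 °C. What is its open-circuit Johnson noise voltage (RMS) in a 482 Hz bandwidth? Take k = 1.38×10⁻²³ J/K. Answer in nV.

T = 84 °C + 273.15 = 357.15 K
V_n = √(4kTRB)
4kTRB = 4 × 1.38×10⁻²³ × 357.15 × 3.23×10³ × 4.82×10² = 3.07×10⁻¹⁴ V²
V_n = √(3.07×10⁻¹⁴) = 1.75×10⁻⁷ V = 175 nV

175 nV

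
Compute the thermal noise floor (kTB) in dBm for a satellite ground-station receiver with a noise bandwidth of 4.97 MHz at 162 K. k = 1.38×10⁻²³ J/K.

P_n = kTB = 1.38×10⁻²³ × 162 × 4.97×10⁶ = 1.11×10⁻¹⁴ W
In dBm: 10 log₁₀(1.11×10⁻¹⁴ / 10⁻³) = −109.5 dBm

−109.5 dBm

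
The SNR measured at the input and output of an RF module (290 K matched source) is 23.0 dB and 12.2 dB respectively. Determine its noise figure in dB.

NF (dB) = SNR_in(dB) − SNR_out(dB) when the source is at T₀
NF = 23.0 − 12.2 = 10.8 dB

10.8 dB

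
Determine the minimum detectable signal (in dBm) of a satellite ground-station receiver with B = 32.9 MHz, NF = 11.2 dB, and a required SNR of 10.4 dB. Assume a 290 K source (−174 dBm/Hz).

Sensitivity = −174 + 10 log₁₀(B) + NF + SNR_min
= −174 + 75.17 + 11.2 + 10.4
= −77.23 dBm → −77.2 dBm

−77.2 dBm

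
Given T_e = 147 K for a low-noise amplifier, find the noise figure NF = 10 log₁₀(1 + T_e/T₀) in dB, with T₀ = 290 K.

1.78 dB

F = 1 + T_e/T₀ = 1 + 147/290 = 1.5069
NF = 10 log₁₀(1.5069) = 1.78 dB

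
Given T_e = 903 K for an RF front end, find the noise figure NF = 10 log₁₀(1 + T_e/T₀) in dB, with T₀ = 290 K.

F = 1 + T_e/T₀ = 1 + 903/290 = 4.11379
NF = 10 log₁₀(4.11379) = 6.14 dB

6.14 dB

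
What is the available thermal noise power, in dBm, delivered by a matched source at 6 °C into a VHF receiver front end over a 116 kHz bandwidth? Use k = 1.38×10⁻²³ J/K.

T = 6 °C + 273.15 = 279.15 K
P_n = kTB = 1.38×10⁻²³ × 279.15 × 1.16×10⁵ = 4.47×10⁻¹⁶ W
In dBm: 10 log₁₀(4.47×10⁻¹⁶ / 10⁻³) = −123.5 dBm

−123.5 dBm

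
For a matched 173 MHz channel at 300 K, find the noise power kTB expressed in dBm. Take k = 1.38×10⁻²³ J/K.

−91.4 dBm

P_n = kTB = 1.38×10⁻²³ × 300 × 1.73×10⁸ = 7.16×10⁻¹³ W
In dBm: 10 log₁₀(7.16×10⁻¹³ / 10⁻³) = −91.4 dBm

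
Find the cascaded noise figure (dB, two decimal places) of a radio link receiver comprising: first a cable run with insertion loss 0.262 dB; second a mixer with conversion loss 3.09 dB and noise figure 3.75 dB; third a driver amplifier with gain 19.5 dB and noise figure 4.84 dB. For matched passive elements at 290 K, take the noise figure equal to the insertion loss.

Convert to linear (a loss of L dB is a gain of −L dB): F_i = 10^(NF_i/10), G_i = 10^(G_i,dB/10)
  Stage 1: F_1 = 10^(0.262/10) = 1.062, G_1 = 10^(−0.262/10) = 0.9415
  Stage 2: F_2 = 10^(3.75/10) = 2.371, G_2 = 10^(−3.09/10) = 0.4909
  Stage 3: F_3 = 10^(4.84/10) = 3.048, G_3 = 10^(19.5/10) = 89.13
Friis cascade:
  F = 1.062 + (2.371 − 1)/0.9415 + (3.048 − 1)/0.4622 = 6.950
NF = 10 log₁₀(6.950) = 8.42 dB

8.42 dB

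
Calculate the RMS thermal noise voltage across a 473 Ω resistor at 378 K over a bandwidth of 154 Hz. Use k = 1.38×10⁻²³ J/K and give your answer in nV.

39.0 nV

V_n = √(4kTRB)
4kTRB = 4 × 1.38×10⁻²³ × 378 × 4.73×10² × 1.54×10² = 1.52×10⁻¹⁵ V²
V_n = √(1.52×10⁻¹⁵) = 3.90×10⁻⁸ V = 39.0 nV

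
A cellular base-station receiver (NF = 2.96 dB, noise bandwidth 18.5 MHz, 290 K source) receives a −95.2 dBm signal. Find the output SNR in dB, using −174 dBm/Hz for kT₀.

Noise floor: N = −174 + 10 log₁₀(B) + NF
10 log₁₀(1.85×10⁷) = 72.67 dB
N = −174 + 72.67 + 2.96 = −98.37 dBm
SNR = P_sig − N = −95.2 − (−98.37) = 3.17 dB → 3.2 dB

3.2 dB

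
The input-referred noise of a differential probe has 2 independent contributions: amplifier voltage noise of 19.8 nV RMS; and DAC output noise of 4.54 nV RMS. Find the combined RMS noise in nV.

Uncorrelated sources add in power (mean-square): V_tot = √(ΣV_i²)
V_tot = √[(1.98×10⁻⁸)² + (4.54×10⁻⁹)²] = 2.03×10⁻⁸ V = 20.3 nV

20.3 nV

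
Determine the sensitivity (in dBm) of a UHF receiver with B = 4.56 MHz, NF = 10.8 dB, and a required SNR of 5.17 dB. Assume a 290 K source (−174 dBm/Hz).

−91.4 dBm

Sensitivity = −174 + 10 log₁₀(B) + NF + SNR_min
= −174 + 66.59 + 10.8 + 5.17
= −91.44 dBm → −91.4 dBm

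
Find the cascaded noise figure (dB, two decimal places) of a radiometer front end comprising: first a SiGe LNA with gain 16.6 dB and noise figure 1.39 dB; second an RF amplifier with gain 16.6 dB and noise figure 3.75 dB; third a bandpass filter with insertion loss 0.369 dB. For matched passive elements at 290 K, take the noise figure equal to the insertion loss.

1.48 dB

Convert to linear (a loss of L dB is a gain of −L dB): F_i = 10^(NF_i/10), G_i = 10^(G_i,dB/10)
  Stage 1: F_1 = 10^(1.39/10) = 1.377, G_1 = 10^(16.6/10) = 45.71
  Stage 2: F_2 = 10^(3.75/10) = 2.371, G_2 = 10^(16.6/10) = 45.71
  Stage 3: F_3 = 10^(0.369/10) = 1.089, G_3 = 10^(−0.369/10) = 0.9185
Friis cascade:
  F = 1.377 + (2.371 − 1)/45.71 + (1.089 − 1)/2089 = 1.407
NF = 10 log₁₀(1.407) = 1.48 dB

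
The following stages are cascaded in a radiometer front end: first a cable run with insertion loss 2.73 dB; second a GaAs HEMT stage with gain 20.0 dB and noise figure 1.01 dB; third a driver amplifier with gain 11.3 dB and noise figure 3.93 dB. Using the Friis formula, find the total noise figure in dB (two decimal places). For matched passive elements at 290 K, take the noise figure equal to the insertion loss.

Convert to linear (a loss of L dB is a gain of −L dB): F_i = 10^(NF_i/10), G_i = 10^(G_i,dB/10)
  Stage 1: F_1 = 10^(2.73/10) = 1.875, G_1 = 10^(−2.73/10) = 0.5333
  Stage 2: F_2 = 10^(1.01/10) = 1.262, G_2 = 10^(20.0/10) = 100.0
  Stage 3: F_3 = 10^(3.93/10) = 2.472, G_3 = 10^(11.3/10) = 13.49
Friis cascade:
  F = 1.875 + (1.262 − 1)/0.5333 + (2.472 − 1)/53.33 = 2.394
NF = 10 log₁₀(2.394) = 3.79 dB

3.79 dB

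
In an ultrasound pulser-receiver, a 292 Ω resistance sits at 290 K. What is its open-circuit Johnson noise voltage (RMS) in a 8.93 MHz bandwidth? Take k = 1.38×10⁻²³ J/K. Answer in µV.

6.46 µV

V_n = √(4kTRB)
4kTRB = 4 × 1.38×10⁻²³ × 290 × 2.92×10² × 8.93×10⁶ = 4.17×10⁻¹¹ V²
V_n = √(4.17×10⁻¹¹) = 6.46×10⁻⁶ V = 6.46 µV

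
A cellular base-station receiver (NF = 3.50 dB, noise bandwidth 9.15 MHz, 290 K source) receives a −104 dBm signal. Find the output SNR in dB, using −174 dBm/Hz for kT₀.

Noise floor: N = −174 + 10 log₁₀(B) + NF
10 log₁₀(9.15×10⁶) = 69.61 dB
N = −174 + 69.61 + 3.50 = −100.89 dBm
SNR = P_sig − N = −104 − (−100.89) = −3.11 dB → −3.1 dB

−3.1 dB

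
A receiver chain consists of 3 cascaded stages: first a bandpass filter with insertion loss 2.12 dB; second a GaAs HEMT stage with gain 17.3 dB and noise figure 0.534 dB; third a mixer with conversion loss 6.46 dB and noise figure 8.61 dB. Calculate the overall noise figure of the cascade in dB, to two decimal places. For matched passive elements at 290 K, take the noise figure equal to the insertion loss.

Convert to linear (a loss of L dB is a gain of −L dB): F_i = 10^(NF_i/10), G_i = 10^(G_i,dB/10)
  Stage 1: F_1 = 10^(2.12/10) = 1.629, G_1 = 10^(−2.12/10) = 0.6138
  Stage 2: F_2 = 10^(0.534/10) = 1.131, G_2 = 10^(17.3/10) = 53.70
  Stage 3: F_3 = 10^(8.61/10) = 7.261, G_3 = 10^(−6.46/10) = 0.2259
Friis cascade:
  F = 1.629 + (1.131 − 1)/0.6138 + (7.261 − 1)/32.96 = 2.032
NF = 10 log₁₀(2.032) = 3.08 dB

3.08 dB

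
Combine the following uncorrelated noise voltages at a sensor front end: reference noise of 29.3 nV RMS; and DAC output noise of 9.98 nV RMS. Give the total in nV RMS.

Uncorrelated sources add in power (mean-square): V_tot = √(ΣV_i²)
V_tot = √[(2.93×10⁻⁸)² + (9.98×10⁻⁹)²] = 3.10×10⁻⁸ V = 31.0 nV

31.0 nV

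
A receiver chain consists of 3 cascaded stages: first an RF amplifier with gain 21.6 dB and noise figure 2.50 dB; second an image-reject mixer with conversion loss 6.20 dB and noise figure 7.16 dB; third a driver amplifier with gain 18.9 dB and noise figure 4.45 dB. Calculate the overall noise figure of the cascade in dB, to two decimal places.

2.69 dB

Convert to linear (a loss of L dB is a gain of −L dB): F_i = 10^(NF_i/10), G_i = 10^(G_i,dB/10)
  Stage 1: F_1 = 10^(2.50/10) = 1.778, G_1 = 10^(21.6/10) = 144.5
  Stage 2: F_2 = 10^(7.16/10) = 5.200, G_2 = 10^(−6.20/10) = 0.2399
  Stage 3: F_3 = 10^(4.45/10) = 2.786, G_3 = 10^(18.9/10) = 77.62
Friis cascade:
  F = 1.778 + (5.200 − 1)/144.5 + (2.786 − 1)/34.67 = 1.859
NF = 10 log₁₀(1.859) = 2.69 dB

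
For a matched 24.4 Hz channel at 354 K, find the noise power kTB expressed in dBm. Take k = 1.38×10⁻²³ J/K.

−159.2 dBm

P_n = kTB = 1.38×10⁻²³ × 354 × 2.44×10¹ = 1.19×10⁻¹⁹ W
In dBm: 10 log₁₀(1.19×10⁻¹⁹ / 10⁻³) = −159.2 dBm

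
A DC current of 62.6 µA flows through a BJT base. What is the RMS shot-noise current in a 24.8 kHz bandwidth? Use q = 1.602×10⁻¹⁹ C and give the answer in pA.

I_n = √(2qI·B)
2qI·B = 2 × 1.602×10⁻¹⁹ × 6.26×10⁻⁵ × 2.48×10⁴ = 4.97×10⁻¹⁹ A²
I_n = √(4.97×10⁻¹⁹) = 7.05×10⁻¹⁰ A = 705 pA

705 pA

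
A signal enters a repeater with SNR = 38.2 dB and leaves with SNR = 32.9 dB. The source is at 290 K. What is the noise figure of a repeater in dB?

5.3 dB

NF (dB) = SNR_in(dB) − SNR_out(dB) when the source is at T₀
NF = 38.2 − 32.9 = 5.3 dB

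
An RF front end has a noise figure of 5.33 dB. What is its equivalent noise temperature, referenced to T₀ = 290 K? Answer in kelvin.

699 K

F = 10^(5.33/10) = 3.41193
T_e = (F − 1)·T₀ = (3.41193 − 1) × 290 = 699 K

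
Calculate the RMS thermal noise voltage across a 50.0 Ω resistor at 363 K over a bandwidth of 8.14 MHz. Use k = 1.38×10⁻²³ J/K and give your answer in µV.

2.86 µV

V_n = √(4kTRB)
4kTRB = 4 × 1.38×10⁻²³ × 363 × 5.00×10¹ × 8.14×10⁶ = 8.16×10⁻¹² V²
V_n = √(8.16×10⁻¹²) = 2.86×10⁻⁶ V = 2.86 µV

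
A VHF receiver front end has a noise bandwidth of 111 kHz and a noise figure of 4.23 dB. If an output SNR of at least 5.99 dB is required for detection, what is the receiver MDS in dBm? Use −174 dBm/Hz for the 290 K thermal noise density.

−113.3 dBm

Sensitivity = −174 + 10 log₁₀(B) + NF + SNR_min
= −174 + 50.45 + 4.23 + 5.99
= −113.33 dBm → −113.3 dBm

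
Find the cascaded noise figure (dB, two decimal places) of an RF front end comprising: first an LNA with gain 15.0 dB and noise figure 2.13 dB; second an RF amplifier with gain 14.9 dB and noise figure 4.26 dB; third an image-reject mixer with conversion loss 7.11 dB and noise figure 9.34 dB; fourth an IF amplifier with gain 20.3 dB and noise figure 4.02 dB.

2.31 dB

Convert to linear (a loss of L dB is a gain of −L dB): F_i = 10^(NF_i/10), G_i = 10^(G_i,dB/10)
  Stage 1: F_1 = 10^(2.13/10) = 1.633, G_1 = 10^(15.0/10) = 31.62
  Stage 2: F_2 = 10^(4.26/10) = 2.667, G_2 = 10^(14.9/10) = 30.90
  Stage 3: F_3 = 10^(9.34/10) = 8.590, G_3 = 10^(−7.11/10) = 0.1945
  Stage 4: F_4 = 10^(4.02/10) = 2.523, G_4 = 10^(20.3/10) = 107.2
Friis cascade:
  F = 1.633 + (2.667 − 1)/31.62 + (8.590 − 1)/977.2 + (2.523 − 1)/190.1 = 1.702
NF = 10 log₁₀(1.702) = 2.31 dB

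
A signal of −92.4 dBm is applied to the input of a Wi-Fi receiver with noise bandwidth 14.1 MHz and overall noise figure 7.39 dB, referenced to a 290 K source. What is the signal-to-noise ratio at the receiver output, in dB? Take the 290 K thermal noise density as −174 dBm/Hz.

Noise floor: N = −174 + 10 log₁₀(B) + NF
10 log₁₀(1.41×10⁷) = 71.49 dB
N = −174 + 71.49 + 7.39 = −95.12 dBm
SNR = P_sig − N = −92.4 − (−95.12) = 2.72 dB → 2.7 dB

2.7 dB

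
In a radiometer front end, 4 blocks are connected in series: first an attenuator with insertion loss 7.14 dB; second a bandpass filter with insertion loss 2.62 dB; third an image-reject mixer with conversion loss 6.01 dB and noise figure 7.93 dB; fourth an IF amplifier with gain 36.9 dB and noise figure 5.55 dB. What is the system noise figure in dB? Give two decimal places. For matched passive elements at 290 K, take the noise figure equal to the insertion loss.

Convert to linear (a loss of L dB is a gain of −L dB): F_i = 10^(NF_i/10), G_i = 10^(G_i,dB/10)
  Stage 1: F_1 = 10^(7.14/10) = 5.176, G_1 = 10^(−7.14/10) = 0.1932
  Stage 2: F_2 = 10^(2.62/10) = 1.828, G_2 = 10^(−2.62/10) = 0.5470
  Stage 3: F_3 = 10^(7.93/10) = 6.209, G_3 = 10^(−6.01/10) = 0.2506
  Stage 4: F_4 = 10^(5.55/10) = 3.589, G_4 = 10^(36.9/10) = 4898
Friis cascade:
  F = 5.176 + (1.828 − 1)/0.1932 + (6.209 − 1)/0.1057 + (3.589 − 1)/0.02649 = 156.5
NF = 10 log₁₀(156.5) = 21.95 dB

21.95 dB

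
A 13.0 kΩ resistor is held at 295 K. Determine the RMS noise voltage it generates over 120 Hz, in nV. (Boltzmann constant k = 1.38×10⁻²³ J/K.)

159 nV

V_n = √(4kTRB)
4kTRB = 4 × 1.38×10⁻²³ × 295 × 1.30×10⁴ × 1.20×10² = 2.54×10⁻¹⁴ V²
V_n = √(2.54×10⁻¹⁴) = 1.59×10⁻⁷ V = 159 nV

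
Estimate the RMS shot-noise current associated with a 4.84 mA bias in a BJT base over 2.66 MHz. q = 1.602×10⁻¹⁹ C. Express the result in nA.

I_n = √(2qI·B)
2qI·B = 2 × 1.602×10⁻¹⁹ × 4.84×10⁻³ × 2.66×10⁶ = 4.12×10⁻¹⁵ A²
I_n = √(4.12×10⁻¹⁵) = 6.42×10⁻⁸ A = 64.2 nA

64.2 nA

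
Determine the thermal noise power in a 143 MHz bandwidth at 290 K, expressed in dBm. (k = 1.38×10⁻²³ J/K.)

−92.4 dBm

P_n = kTB = 1.38×10⁻²³ × 290 × 1.43×10⁸ = 5.72×10⁻¹³ W
In dBm: 10 log₁₀(5.72×10⁻¹³ / 10⁻³) = −92.4 dBm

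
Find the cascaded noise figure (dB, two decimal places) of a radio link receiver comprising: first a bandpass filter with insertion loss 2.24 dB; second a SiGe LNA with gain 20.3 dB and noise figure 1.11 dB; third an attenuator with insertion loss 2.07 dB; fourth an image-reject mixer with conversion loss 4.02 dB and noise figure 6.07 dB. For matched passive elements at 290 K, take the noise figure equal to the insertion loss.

3.52 dB

Convert to linear (a loss of L dB is a gain of −L dB): F_i = 10^(NF_i/10), G_i = 10^(G_i,dB/10)
  Stage 1: F_1 = 10^(2.24/10) = 1.675, G_1 = 10^(−2.24/10) = 0.5970
  Stage 2: F_2 = 10^(1.11/10) = 1.291, G_2 = 10^(20.3/10) = 107.2
  Stage 3: F_3 = 10^(2.07/10) = 1.611, G_3 = 10^(−2.07/10) = 0.6209
  Stage 4: F_4 = 10^(6.07/10) = 4.046, G_4 = 10^(−4.02/10) = 0.3963
Friis cascade:
  F = 1.675 + (1.291 − 1)/0.5970 + (1.611 − 1)/63.97 + (4.046 − 1)/39.72 = 2.249
NF = 10 log₁₀(2.249) = 3.52 dB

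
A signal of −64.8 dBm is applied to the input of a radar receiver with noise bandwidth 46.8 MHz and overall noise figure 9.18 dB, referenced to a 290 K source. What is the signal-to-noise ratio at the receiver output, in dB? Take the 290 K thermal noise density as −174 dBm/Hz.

23.3 dB

Noise floor: N = −174 + 10 log₁₀(B) + NF
10 log₁₀(4.68×10⁷) = 76.7 dB
N = −174 + 76.7 + 9.18 = −88.12 dBm
SNR = P_sig − N = −64.8 − (−88.12) = 23.32 dB → 23.3 dB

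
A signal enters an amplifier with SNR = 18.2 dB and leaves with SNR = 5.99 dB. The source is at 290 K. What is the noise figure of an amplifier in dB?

12.21 dB

NF (dB) = SNR_in(dB) − SNR_out(dB) when the source is at T₀
NF = 18.2 − 5.99 = 12.21 dB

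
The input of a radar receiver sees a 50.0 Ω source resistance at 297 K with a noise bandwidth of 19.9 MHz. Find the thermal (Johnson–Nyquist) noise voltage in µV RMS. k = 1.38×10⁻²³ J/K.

4.04 µV

V_n = √(4kTRB)
4kTRB = 4 × 1.38×10⁻²³ × 297 × 5.00×10¹ × 1.99×10⁷ = 1.63×10⁻¹¹ V²
V_n = √(1.63×10⁻¹¹) = 4.04×10⁻⁶ V = 4.04 µV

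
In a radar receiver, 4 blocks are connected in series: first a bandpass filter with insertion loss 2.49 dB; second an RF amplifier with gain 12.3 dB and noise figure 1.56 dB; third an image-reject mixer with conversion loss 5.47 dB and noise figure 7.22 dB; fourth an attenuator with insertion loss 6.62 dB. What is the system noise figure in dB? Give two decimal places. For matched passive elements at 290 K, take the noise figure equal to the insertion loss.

6.34 dB

Convert to linear (a loss of L dB is a gain of −L dB): F_i = 10^(NF_i/10), G_i = 10^(G_i,dB/10)
  Stage 1: F_1 = 10^(2.49/10) = 1.774, G_1 = 10^(−2.49/10) = 0.5636
  Stage 2: F_2 = 10^(1.56/10) = 1.432, G_2 = 10^(12.3/10) = 16.98
  Stage 3: F_3 = 10^(7.22/10) = 5.272, G_3 = 10^(−5.47/10) = 0.2838
  Stage 4: F_4 = 10^(6.62/10) = 4.592, G_4 = 10^(−6.62/10) = 0.2178
Friis cascade:
  F = 1.774 + (1.432 − 1)/0.5636 + (5.272 − 1)/9.572 + (4.592 − 1)/2.716 = 4.310
NF = 10 log₁₀(4.310) = 6.34 dB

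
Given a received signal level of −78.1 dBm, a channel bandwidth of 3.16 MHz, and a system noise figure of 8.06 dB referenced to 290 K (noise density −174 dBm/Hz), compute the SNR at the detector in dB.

Noise floor: N = −174 + 10 log₁₀(B) + NF
10 log₁₀(3.16×10⁶) = 65 dB
N = −174 + 65 + 8.06 = −100.94 dBm
SNR = P_sig − N = −78.1 − (−100.94) = 22.84 dB → 22.8 dB

22.8 dB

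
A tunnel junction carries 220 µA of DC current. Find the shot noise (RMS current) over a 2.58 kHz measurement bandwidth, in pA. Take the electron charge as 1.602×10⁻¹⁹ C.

426 pA

I_n = √(2qI·B)
2qI·B = 2 × 1.602×10⁻¹⁹ × 2.20×10⁻⁴ × 2.58×10³ = 1.82×10⁻¹⁹ A²
I_n = √(1.82×10⁻¹⁹) = 4.26×10⁻¹⁰ A = 426 pA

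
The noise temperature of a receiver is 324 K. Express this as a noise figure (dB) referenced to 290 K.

F = 1 + T_e/T₀ = 1 + 324/290 = 2.11724
NF = 10 log₁₀(2.11724) = 3.26 dB

3.26 dB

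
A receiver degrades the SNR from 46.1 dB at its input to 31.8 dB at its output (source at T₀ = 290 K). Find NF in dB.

NF (dB) = SNR_in(dB) − SNR_out(dB) when the source is at T₀
NF = 46.1 − 31.8 = 14.3 dB

14.3 dB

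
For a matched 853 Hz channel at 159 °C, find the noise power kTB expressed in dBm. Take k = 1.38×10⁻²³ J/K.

T = 159 °C + 273.15 = 432.15 K
P_n = kTB = 1.38×10⁻²³ × 432.15 × 8.53×10² = 5.09×10⁻¹⁸ W
In dBm: 10 log₁₀(5.09×10⁻¹⁸ / 10⁻³) = −142.9 dBm

−142.9 dBm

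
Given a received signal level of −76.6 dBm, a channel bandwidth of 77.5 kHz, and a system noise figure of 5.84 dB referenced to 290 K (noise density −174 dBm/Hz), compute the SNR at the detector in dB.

Noise floor: N = −174 + 10 log₁₀(B) + NF
10 log₁₀(7.75×10⁴) = 48.89 dB
N = −174 + 48.89 + 5.84 = −119.27 dBm
SNR = P_sig − N = −76.6 − (−119.27) = 42.67 dB → 42.7 dB

42.7 dB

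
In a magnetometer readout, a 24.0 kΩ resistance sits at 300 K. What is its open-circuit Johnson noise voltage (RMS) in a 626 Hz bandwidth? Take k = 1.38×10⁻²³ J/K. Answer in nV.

499 nV

V_n = √(4kTRB)
4kTRB = 4 × 1.38×10⁻²³ × 300 × 2.40×10⁴ × 6.26×10² = 2.49×10⁻¹³ V²
V_n = √(2.49×10⁻¹³) = 4.99×10⁻⁷ V = 499 nV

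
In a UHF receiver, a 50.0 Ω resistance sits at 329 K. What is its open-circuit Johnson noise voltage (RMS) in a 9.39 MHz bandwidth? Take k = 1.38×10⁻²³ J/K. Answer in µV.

V_n = √(4kTRB)
4kTRB = 4 × 1.38×10⁻²³ × 329 × 5.00×10¹ × 9.39×10⁶ = 8.53×10⁻¹² V²
V_n = √(8.53×10⁻¹²) = 2.92×10⁻⁶ V = 2.92 µV

2.92 µV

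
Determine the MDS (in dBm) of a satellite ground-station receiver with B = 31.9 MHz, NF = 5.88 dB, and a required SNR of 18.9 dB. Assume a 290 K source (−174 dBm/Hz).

Sensitivity = −174 + 10 log₁₀(B) + NF + SNR_min
= −174 + 75.04 + 5.88 + 18.9
= −74.18 dBm → −74.2 dBm

−74.2 dBm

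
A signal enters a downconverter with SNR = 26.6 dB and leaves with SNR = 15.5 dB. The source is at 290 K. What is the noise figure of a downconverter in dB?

11.1 dB

NF (dB) = SNR_in(dB) − SNR_out(dB) when the source is at T₀
NF = 26.6 − 15.5 = 11.1 dB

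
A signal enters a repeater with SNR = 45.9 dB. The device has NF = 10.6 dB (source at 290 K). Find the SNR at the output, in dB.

By definition F = SNR_in/SNR_out, so in dB: SNR_out = SNR_in − NF
SNR_out = 45.9 − 10.6 = 35.3 dB

35.3 dB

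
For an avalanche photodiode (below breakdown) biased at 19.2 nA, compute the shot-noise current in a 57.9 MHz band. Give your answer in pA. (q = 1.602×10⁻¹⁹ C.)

I_n = √(2qI·B)
2qI·B = 2 × 1.602×10⁻¹⁹ × 1.92×10⁻⁸ × 5.79×10⁷ = 3.56×10⁻¹⁹ A²
I_n = √(3.56×10⁻¹⁹) = 5.97×10⁻¹⁰ A = 597 pA

597 pA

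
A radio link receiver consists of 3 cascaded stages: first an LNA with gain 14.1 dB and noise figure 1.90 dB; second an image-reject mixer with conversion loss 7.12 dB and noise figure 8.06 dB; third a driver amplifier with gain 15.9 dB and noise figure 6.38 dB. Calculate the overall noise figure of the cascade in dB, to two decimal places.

Convert to linear (a loss of L dB is a gain of −L dB): F_i = 10^(NF_i/10), G_i = 10^(G_i,dB/10)
  Stage 1: F_1 = 10^(1.90/10) = 1.549, G_1 = 10^(14.1/10) = 25.70
  Stage 2: F_2 = 10^(8.06/10) = 6.397, G_2 = 10^(−7.12/10) = 0.1941
  Stage 3: F_3 = 10^(6.38/10) = 4.345, G_3 = 10^(15.9/10) = 38.90
Friis cascade:
  F = 1.549 + (6.397 − 1)/25.70 + (4.345 − 1)/4.989 = 2.429
NF = 10 log₁₀(2.429) = 3.85 dB

3.85 dB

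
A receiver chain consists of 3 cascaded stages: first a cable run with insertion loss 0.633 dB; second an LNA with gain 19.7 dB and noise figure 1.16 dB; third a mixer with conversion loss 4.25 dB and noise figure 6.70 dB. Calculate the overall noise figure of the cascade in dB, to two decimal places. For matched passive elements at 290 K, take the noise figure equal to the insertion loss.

Convert to linear (a loss of L dB is a gain of −L dB): F_i = 10^(NF_i/10), G_i = 10^(G_i,dB/10)
  Stage 1: F_1 = 10^(0.633/10) = 1.157, G_1 = 10^(−0.633/10) = 0.8644
  Stage 2: F_2 = 10^(1.16/10) = 1.306, G_2 = 10^(19.7/10) = 93.33
  Stage 3: F_3 = 10^(6.70/10) = 4.677, G_3 = 10^(−4.25/10) = 0.3758
Friis cascade:
  F = 1.157 + (1.306 − 1)/0.8644 + (4.677 − 1)/80.67 = 1.557
NF = 10 log₁₀(1.557) = 1.92 dB

1.92 dB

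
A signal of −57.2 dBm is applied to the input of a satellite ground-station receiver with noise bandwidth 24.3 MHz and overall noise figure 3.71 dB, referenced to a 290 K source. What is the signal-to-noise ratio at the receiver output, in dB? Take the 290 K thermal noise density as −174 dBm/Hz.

39.2 dB

Noise floor: N = −174 + 10 log₁₀(B) + NF
10 log₁₀(2.43×10⁷) = 73.86 dB
N = −174 + 73.86 + 3.71 = −96.43 dBm
SNR = P_sig − N = −57.2 − (−96.43) = 39.23 dB → 39.2 dB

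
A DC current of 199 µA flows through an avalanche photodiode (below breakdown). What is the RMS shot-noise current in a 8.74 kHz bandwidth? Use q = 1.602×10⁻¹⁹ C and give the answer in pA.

I_n = √(2qI·B)
2qI·B = 2 × 1.602×10⁻¹⁹ × 1.99×10⁻⁴ × 8.74×10³ = 5.57×10⁻¹⁹ A²
I_n = √(5.57×10⁻¹⁹) = 7.46×10⁻¹⁰ A = 746 pA

746 pA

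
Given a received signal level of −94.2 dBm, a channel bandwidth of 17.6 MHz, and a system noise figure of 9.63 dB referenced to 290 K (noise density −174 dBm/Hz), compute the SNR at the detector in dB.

Noise floor: N = −174 + 10 log₁₀(B) + NF
10 log₁₀(1.76×10⁷) = 72.46 dB
N = −174 + 72.46 + 9.63 = −91.91 dBm
SNR = P_sig − N = −94.2 − (−91.91) = −2.29 dB → −2.3 dB

−2.3 dB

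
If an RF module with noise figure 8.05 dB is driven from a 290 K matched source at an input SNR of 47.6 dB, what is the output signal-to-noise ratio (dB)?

By definition F = SNR_in/SNR_out, so in dB: SNR_out = SNR_in − NF
SNR_out = 47.6 − 8.05 = 39.55 dB

39.55 dB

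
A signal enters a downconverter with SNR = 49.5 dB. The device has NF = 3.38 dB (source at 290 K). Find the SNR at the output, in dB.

46.12 dB

By definition F = SNR_in/SNR_out, so in dB: SNR_out = SNR_in − NF
SNR_out = 49.5 − 3.38 = 46.12 dB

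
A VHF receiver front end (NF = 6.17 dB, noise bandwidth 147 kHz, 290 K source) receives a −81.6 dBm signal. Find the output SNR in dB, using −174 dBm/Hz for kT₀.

34.6 dB

Noise floor: N = −174 + 10 log₁₀(B) + NF
10 log₁₀(1.47×10⁵) = 51.67 dB
N = −174 + 51.67 + 6.17 = −116.16 dBm
SNR = P_sig − N = −81.6 − (−116.16) = 34.56 dB → 34.6 dB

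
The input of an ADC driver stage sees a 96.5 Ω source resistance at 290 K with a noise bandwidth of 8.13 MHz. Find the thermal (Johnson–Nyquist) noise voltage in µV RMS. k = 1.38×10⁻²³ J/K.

3.54 µV

V_n = √(4kTRB)
4kTRB = 4 × 1.38×10⁻²³ × 290 × 9.65×10¹ × 8.13×10⁶ = 1.26×10⁻¹¹ V²
V_n = √(1.26×10⁻¹¹) = 3.54×10⁻⁶ V = 3.54 µV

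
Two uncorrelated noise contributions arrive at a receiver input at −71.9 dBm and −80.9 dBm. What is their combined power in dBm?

Convert to linear, add, convert back:
P₁ = 6.46×10⁻¹¹ W, P₂ = 8.13×10⁻¹² W
P_tot = 7.27×10⁻¹¹ W → 10 log₁₀(P_tot / 10⁻³) = −71.4 dBm

−71.4 dBm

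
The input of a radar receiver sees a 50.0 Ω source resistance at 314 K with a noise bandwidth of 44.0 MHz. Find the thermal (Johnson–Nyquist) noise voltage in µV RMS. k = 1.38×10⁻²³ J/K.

6.18 µV

V_n = √(4kTRB)
4kTRB = 4 × 1.38×10⁻²³ × 314 × 5.00×10¹ × 4.40×10⁷ = 3.81×10⁻¹¹ V²
V_n = √(3.81×10⁻¹¹) = 6.18×10⁻⁶ V = 6.18 µV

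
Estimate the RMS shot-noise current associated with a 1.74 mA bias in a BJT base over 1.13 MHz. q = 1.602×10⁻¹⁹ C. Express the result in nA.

I_n = √(2qI·B)
2qI·B = 2 × 1.602×10⁻¹⁹ × 1.74×10⁻³ × 1.13×10⁶ = 6.30×10⁻¹⁶ A²
I_n = √(6.30×10⁻¹⁶) = 2.51×10⁻⁸ A = 25.1 nA

25.1 nA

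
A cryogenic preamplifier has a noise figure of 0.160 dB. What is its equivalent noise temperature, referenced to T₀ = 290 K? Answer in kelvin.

F = 10^(0.160/10) = 1.03753
T_e = (F − 1)·T₀ = (1.03753 − 1) × 290 = 10.9 K

10.9 K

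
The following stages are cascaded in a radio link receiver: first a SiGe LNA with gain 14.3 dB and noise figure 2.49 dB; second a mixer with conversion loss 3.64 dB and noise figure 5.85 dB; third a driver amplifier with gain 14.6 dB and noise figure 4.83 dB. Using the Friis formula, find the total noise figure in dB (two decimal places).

3.13 dB

Convert to linear (a loss of L dB is a gain of −L dB): F_i = 10^(NF_i/10), G_i = 10^(G_i,dB/10)
  Stage 1: F_1 = 10^(2.49/10) = 1.774, G_1 = 10^(14.3/10) = 26.92
  Stage 2: F_2 = 10^(5.85/10) = 3.846, G_2 = 10^(−3.64/10) = 0.4325
  Stage 3: F_3 = 10^(4.83/10) = 3.041, G_3 = 10^(14.6/10) = 28.84
Friis cascade:
  F = 1.774 + (3.846 − 1)/26.92 + (3.041 − 1)/11.64 = 2.055
NF = 10 log₁₀(2.055) = 3.13 dB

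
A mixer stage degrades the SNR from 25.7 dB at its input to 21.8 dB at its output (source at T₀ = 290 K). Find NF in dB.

3.9 dB

NF (dB) = SNR_in(dB) − SNR_out(dB) when the source is at T₀
NF = 25.7 − 21.8 = 3.9 dB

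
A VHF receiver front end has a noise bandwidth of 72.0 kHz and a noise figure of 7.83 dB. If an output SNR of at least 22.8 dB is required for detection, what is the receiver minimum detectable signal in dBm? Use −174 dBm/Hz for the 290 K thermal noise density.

Sensitivity = −174 + 10 log₁₀(B) + NF + SNR_min
= −174 + 48.57 + 7.83 + 22.8
= −94.80 dBm → −94.8 dBm

−94.8 dBm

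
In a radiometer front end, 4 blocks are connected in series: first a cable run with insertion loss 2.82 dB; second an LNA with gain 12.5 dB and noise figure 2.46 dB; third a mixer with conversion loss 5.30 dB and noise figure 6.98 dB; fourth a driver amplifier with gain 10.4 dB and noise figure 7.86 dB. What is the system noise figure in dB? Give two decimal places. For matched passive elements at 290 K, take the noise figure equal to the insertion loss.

Convert to linear (a loss of L dB is a gain of −L dB): F_i = 10^(NF_i/10), G_i = 10^(G_i,dB/10)
  Stage 1: F_1 = 10^(2.82/10) = 1.914, G_1 = 10^(−2.82/10) = 0.5224
  Stage 2: F_2 = 10^(2.46/10) = 1.762, G_2 = 10^(12.5/10) = 17.78
  Stage 3: F_3 = 10^(6.98/10) = 4.989, G_3 = 10^(−5.30/10) = 0.2951
  Stage 4: F_4 = 10^(7.86/10) = 6.109, G_4 = 10^(10.4/10) = 10.96
Friis cascade:
  F = 1.914 + (1.762 − 1)/0.5224 + (4.989 − 1)/9.290 + (6.109 − 1)/2.742 = 5.666
NF = 10 log₁₀(5.666) = 7.53 dB

7.53 dB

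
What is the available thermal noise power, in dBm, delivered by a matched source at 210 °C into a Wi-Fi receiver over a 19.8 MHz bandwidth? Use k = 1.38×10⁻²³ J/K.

−98.8 dBm

T = 210 °C + 273.15 = 483.15 K
P_n = kTB = 1.38×10⁻²³ × 483.15 × 1.98×10⁷ = 1.32×10⁻¹³ W
In dBm: 10 log₁₀(1.32×10⁻¹³ / 10⁻³) = −98.8 dBm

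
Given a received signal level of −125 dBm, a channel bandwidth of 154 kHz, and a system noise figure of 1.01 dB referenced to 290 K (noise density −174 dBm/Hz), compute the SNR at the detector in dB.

−3.9 dB

Noise floor: N = −174 + 10 log₁₀(B) + NF
10 log₁₀(1.54×10⁵) = 51.88 dB
N = −174 + 51.88 + 1.01 = −121.11 dBm
SNR = P_sig − N = −125 − (−121.11) = −3.89 dB → −3.9 dB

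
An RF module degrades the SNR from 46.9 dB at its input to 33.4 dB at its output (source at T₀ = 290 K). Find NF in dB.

13.5 dB

NF (dB) = SNR_in(dB) − SNR_out(dB) when the source is at T₀
NF = 46.9 − 33.4 = 13.5 dB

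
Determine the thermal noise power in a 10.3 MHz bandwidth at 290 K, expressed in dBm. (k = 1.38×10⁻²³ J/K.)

P_n = kTB = 1.38×10⁻²³ × 290 × 1.03×10⁷ = 4.12×10⁻¹⁴ W
In dBm: 10 log₁₀(4.12×10⁻¹⁴ / 10⁻³) = −103.8 dBm

−103.8 dBm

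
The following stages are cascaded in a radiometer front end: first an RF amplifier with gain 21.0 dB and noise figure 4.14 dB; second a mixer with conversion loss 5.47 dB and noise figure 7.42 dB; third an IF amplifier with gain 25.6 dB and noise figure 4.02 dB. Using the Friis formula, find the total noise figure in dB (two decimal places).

4.27 dB

Convert to linear (a loss of L dB is a gain of −L dB): F_i = 10^(NF_i/10), G_i = 10^(G_i,dB/10)
  Stage 1: F_1 = 10^(4.14/10) = 2.594, G_1 = 10^(21.0/10) = 125.9
  Stage 2: F_2 = 10^(7.42/10) = 5.521, G_2 = 10^(−5.47/10) = 0.2838
  Stage 3: F_3 = 10^(4.02/10) = 2.523, G_3 = 10^(25.6/10) = 363.1
Friis cascade:
  F = 2.594 + (5.521 − 1)/125.9 + (2.523 − 1)/35.73 = 2.673
NF = 10 log₁₀(2.673) = 4.27 dB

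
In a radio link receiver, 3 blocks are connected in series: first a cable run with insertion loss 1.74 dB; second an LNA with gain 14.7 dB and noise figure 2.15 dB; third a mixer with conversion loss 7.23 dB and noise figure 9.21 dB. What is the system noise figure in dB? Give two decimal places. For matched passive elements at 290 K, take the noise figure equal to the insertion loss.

Convert to linear (a loss of L dB is a gain of −L dB): F_i = 10^(NF_i/10), G_i = 10^(G_i,dB/10)
  Stage 1: F_1 = 10^(1.74/10) = 1.493, G_1 = 10^(−1.74/10) = 0.6699
  Stage 2: F_2 = 10^(2.15/10) = 1.641, G_2 = 10^(14.7/10) = 29.51
  Stage 3: F_3 = 10^(9.21/10) = 8.337, G_3 = 10^(−7.23/10) = 0.1892
Friis cascade:
  F = 1.493 + (1.641 − 1)/0.6699 + (8.337 − 1)/19.77 = 2.820
NF = 10 log₁₀(2.820) = 4.50 dB

4.50 dB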